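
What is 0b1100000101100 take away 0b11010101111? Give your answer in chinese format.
Convert 0b1100000101100 (binary) → 4096 + 2048 + 32 + 8 + 4 = 6188 (decimal)
Convert 0b11010101111 (binary) → 1024 + 512 + 128 + 32 + 8 + 4 + 2 + 1 = 1711 (decimal)
Compute 6188 - 1711 = 4477
Convert 4477 (decimal) → 4477 = 4×1000 + 4×100 + 7×10 + 7 → 四千四百七十七 (Chinese numeral)
四千四百七十七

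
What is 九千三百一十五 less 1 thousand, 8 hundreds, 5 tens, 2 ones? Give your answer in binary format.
Convert 九千三百一十五 (Chinese numeral) → 9×1000 + 3×100 + 1×10 + 5 = 9315 (decimal)
Convert 1 thousand, 8 hundreds, 5 tens, 2 ones (place-value notation) → 1×1000 + 8×100 + 5×10 + 2 = 1852 (decimal)
Compute 9315 - 1852 = 7463
Convert 7463 (decimal) → 7463 = 4096 + 2048 + 1024 + 256 + 32 + 4 + 2 + 1 → 0b1110100100111 (binary)
0b1110100100111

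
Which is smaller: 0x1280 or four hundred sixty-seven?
Convert 0x1280 (hexadecimal) → 1×4096 + 2×256 + 8×16 = 4736 (decimal)
Convert four hundred sixty-seven (English words) → 4×100 + 67 = 467 (decimal)
Compare 4736 vs 467: smaller = 467
467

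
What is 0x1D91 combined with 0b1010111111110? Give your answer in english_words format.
Convert 0x1D91 (hexadecimal) → 1×4096 + 13×256 + 9×16 + 1 = 7569 (decimal)
Convert 0b1010111111110 (binary) → 4096 + 1024 + 256 + 128 + 64 + 32 + 16 + 8 + 4 + 2 = 5630 (decimal)
Compute 7569 + 5630 = 13199
Convert 13199 (decimal) → 13199 = 13×1000 + 1×100 + 99 → thirteen thousand one hundred ninety-nine (English words)
thirteen thousand one hundred ninety-nine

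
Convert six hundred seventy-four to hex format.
Convert six hundred seventy-four (English words) → 6×100 + 74 = 674 (decimal)
Convert 674 (decimal) → 674 = 2×256 + 10×16 + 2 → 0x2A2 (hexadecimal)
0x2A2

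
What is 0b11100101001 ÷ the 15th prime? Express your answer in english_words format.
Convert 0b11100101001 (binary) → 1024 + 512 + 256 + 32 + 8 + 1 = 1833 (decimal)
Convert the 15th prime (prime index) → 47 (decimal)
Compute 1833 ÷ 47 = 39
Convert 39 (decimal) → thirty-nine (English words)
thirty-nine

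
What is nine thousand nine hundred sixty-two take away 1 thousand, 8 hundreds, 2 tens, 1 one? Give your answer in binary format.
Convert nine thousand nine hundred sixty-two (English words) → 9×1000 + 9×100 + 62 = 9962 (decimal)
Convert 1 thousand, 8 hundreds, 2 tens, 1 one (place-value notation) → 1×1000 + 8×100 + 2×10 + 1 = 1821 (decimal)
Compute 9962 - 1821 = 8141
Convert 8141 (decimal) → 8141 = 4096 + 2048 + 1024 + 512 + 256 + 128 + 64 + 8 + 4 + 1 → 0b1111111001101 (binary)
0b1111111001101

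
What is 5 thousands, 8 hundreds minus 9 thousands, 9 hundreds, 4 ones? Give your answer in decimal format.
Convert 5 thousands, 8 hundreds (place-value notation) → 5×1000 + 8×100 = 5800 (decimal)
Convert 9 thousands, 9 hundreds, 4 ones (place-value notation) → 9×1000 + 9×100 + 4 = 9904 (decimal)
Compute 5800 - 9904 = -4104
-4104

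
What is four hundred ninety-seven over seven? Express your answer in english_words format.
Convert four hundred ninety-seven (English words) → 4×100 + 97 = 497 (decimal)
Convert seven (English words) → 7 (decimal)
Compute 497 ÷ 7 = 71
Convert 71 (decimal) → seventy-one (English words)
seventy-one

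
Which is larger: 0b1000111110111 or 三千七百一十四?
Convert 0b1000111110111 (binary) → 4096 + 256 + 128 + 64 + 32 + 16 + 4 + 2 + 1 = 4599 (decimal)
Convert 三千七百一十四 (Chinese numeral) → 3×1000 + 7×100 + 1×10 + 4 = 3714 (decimal)
Compare 4599 vs 3714: larger = 4599
4599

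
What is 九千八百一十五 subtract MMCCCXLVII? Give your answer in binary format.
Convert 九千八百一十五 (Chinese numeral) → 9×1000 + 8×100 + 1×10 + 5 = 9815 (decimal)
Convert MMCCCXLVII (Roman numeral) → 1000 + 1000 + 100 + 100 + 100 + 40 + 5 + 1 + 1 = 2347 (decimal)
Compute 9815 - 2347 = 7468
Convert 7468 (decimal) → 7468 = 4096 + 2048 + 1024 + 256 + 32 + 8 + 4 → 0b1110100101100 (binary)
0b1110100101100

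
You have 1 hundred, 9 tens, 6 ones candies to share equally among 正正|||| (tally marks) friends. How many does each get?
Convert 1 hundred, 9 tens, 6 ones (place-value notation) → 1×100 + 9×10 + 6 = 196 (decimal)
Convert 正正|||| (tally marks) → 5 + 5 + 4 = 14 (decimal)
Compute 196 ÷ 14 = 14
14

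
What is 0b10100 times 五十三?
Convert 0b10100 (binary) → 16 + 4 = 20 (decimal)
Convert 五十三 (Chinese numeral) → 5×10 + 3 = 53 (decimal)
Compute 20 × 53 = 1060
1060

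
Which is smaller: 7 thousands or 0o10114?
Convert 7 thousands (place-value notation) → 7×1000 = 7000 (decimal)
Convert 0o10114 (octal) → 1×4096 + 1×64 + 1×8 + 4 = 4172 (decimal)
Compare 7000 vs 4172: smaller = 4172
4172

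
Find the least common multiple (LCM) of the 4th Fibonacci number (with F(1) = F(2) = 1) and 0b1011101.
Convert the 4th Fibonacci number (with F(1) = F(2) = 1) (Fibonacci index) → 1, 1, 2, 3 → 3 (decimal)
Convert 0b1011101 (binary) → 64 + 16 + 8 + 4 + 1 = 93 (decimal)
Compute lcm(3, 93) = 93
93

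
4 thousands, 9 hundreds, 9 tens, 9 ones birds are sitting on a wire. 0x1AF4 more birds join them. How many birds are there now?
Convert 4 thousands, 9 hundreds, 9 tens, 9 ones (place-value notation) → 4×1000 + 9×100 + 9×10 + 9 = 4999 (decimal)
Convert 0x1AF4 (hexadecimal) → 1×4096 + 10×256 + 15×16 + 4 = 6900 (decimal)
Compute 4999 + 6900 = 11899
11899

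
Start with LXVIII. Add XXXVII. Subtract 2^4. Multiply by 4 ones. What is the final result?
Convert LXVIII (Roman numeral) → 50 + 10 + 5 + 1 + 1 + 1 = 68 (decimal)
Start: 68
Convert XXXVII (Roman numeral) → 10 + 10 + 10 + 5 + 1 + 1 = 37 (decimal)
68 + 37 = 105
Convert 2^4 (power) → 16 (decimal)
105 - 16 = 89
Convert 4 ones (place-value notation) → 4 (decimal)
89 × 4 = 356
356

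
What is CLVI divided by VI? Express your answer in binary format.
Convert CLVI (Roman numeral) → 100 + 50 + 5 + 1 = 156 (decimal)
Convert VI (Roman numeral) → 5 + 1 = 6 (decimal)
Compute 156 ÷ 6 = 26
Convert 26 (decimal) → 26 = 16 + 8 + 2 → 0b11010 (binary)
0b11010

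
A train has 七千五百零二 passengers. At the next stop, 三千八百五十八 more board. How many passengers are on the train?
Convert 七千五百零二 (Chinese numeral) → 7×1000 + 5×100 + 2 = 7502 (decimal)
Convert 三千八百五十八 (Chinese numeral) → 3×1000 + 8×100 + 5×10 + 8 = 3858 (decimal)
Compute 7502 + 3858 = 11360
11360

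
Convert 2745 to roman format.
Convert 2745 (decimal) → 2745 = 1000 + 1000 + 500 + 100 + 100 + 40 + 5 → MMDCCXLV (Roman numeral)
MMDCCXLV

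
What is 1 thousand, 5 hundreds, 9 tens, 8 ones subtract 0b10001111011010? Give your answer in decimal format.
Convert 1 thousand, 5 hundreds, 9 tens, 8 ones (place-value notation) → 1×1000 + 5×100 + 9×10 + 8 = 1598 (decimal)
Convert 0b10001111011010 (binary) → 8192 + 512 + 256 + 128 + 64 + 16 + 8 + 2 = 9178 (decimal)
Compute 1598 - 9178 = -7580
-7580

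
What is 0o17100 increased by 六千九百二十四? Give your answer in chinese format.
Convert 0o17100 (octal) → 1×4096 + 7×512 + 1×64 = 7744 (decimal)
Convert 六千九百二十四 (Chinese numeral) → 6×1000 + 9×100 + 2×10 + 4 = 6924 (decimal)
Compute 7744 + 6924 = 14668
Convert 14668 (decimal) → 14668 = 1×10000 + 4×1000 + 6×100 + 6×10 + 8 → 一万四千六百六十八 (Chinese numeral)
一万四千六百六十八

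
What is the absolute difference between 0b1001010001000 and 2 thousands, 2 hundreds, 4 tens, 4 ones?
Convert 0b1001010001000 (binary) → 4096 + 512 + 128 + 8 = 4744 (decimal)
Convert 2 thousands, 2 hundreds, 4 tens, 4 ones (place-value notation) → 2×1000 + 2×100 + 4×10 + 4 = 2244 (decimal)
Compute |4744 - 2244| = 2500
2500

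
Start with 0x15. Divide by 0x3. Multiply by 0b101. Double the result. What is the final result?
Convert 0x15 (hexadecimal) → 1×16 + 5 = 21 (decimal)
Start: 21
Convert 0x3 (hexadecimal) → 3 (decimal)
21 ÷ 3 = 7
Convert 0b101 (binary) → 4 + 1 = 5 (decimal)
7 × 5 = 35
35 × 2 = 70
70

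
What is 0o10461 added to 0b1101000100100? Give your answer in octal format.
Convert 0o10461 (octal) → 1×4096 + 4×64 + 6×8 + 1 = 4401 (decimal)
Convert 0b1101000100100 (binary) → 4096 + 2048 + 512 + 32 + 4 = 6692 (decimal)
Compute 4401 + 6692 = 11093
Convert 11093 (decimal) → 11093 = 2×4096 + 5×512 + 5×64 + 2×8 + 5 → 0o25525 (octal)
0o25525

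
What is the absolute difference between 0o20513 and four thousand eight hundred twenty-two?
Convert 0o20513 (octal) → 2×4096 + 5×64 + 1×8 + 3 = 8523 (decimal)
Convert four thousand eight hundred twenty-two (English words) → 4×1000 + 8×100 + 22 = 4822 (decimal)
Compute |8523 - 4822| = 3701
3701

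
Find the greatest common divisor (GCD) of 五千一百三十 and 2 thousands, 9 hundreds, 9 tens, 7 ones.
Convert 五千一百三十 (Chinese numeral) → 5×1000 + 1×100 + 3×10 = 5130 (decimal)
Convert 2 thousands, 9 hundreds, 9 tens, 7 ones (place-value notation) → 2×1000 + 9×100 + 9×10 + 7 = 2997 (decimal)
Compute gcd(5130, 2997) = 27
27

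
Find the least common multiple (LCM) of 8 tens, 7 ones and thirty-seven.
Convert 8 tens, 7 ones (place-value notation) → 8×10 + 7 = 87 (decimal)
Convert thirty-seven (English words) → 37 (decimal)
Compute lcm(87, 37) = 3219
3219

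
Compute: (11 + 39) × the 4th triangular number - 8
Convert the 4th triangular number (triangular index) → 4×5/2 = 10 (decimal)
Expression in decimal: (11 + 39) × 10 - 8
Parentheses first: 11 + 39 = 50
Multiply: 50 × 10 = 500
Subtract: 500 - 8 = 492
492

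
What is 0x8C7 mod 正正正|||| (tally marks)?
Convert 0x8C7 (hexadecimal) → 8×256 + 12×16 + 7 = 2247 (decimal)
Convert 正正正|||| (tally marks) → 5 + 5 + 5 + 4 = 19 (decimal)
Compute 2247 mod 19 = 5
5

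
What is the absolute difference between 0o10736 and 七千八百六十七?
Convert 0o10736 (octal) → 1×4096 + 7×64 + 3×8 + 6 = 4574 (decimal)
Convert 七千八百六十七 (Chinese numeral) → 7×1000 + 8×100 + 6×10 + 7 = 7867 (decimal)
Compute |4574 - 7867| = 3293
3293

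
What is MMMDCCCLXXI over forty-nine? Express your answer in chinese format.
Convert MMMDCCCLXXI (Roman numeral) → 1000 + 1000 + 1000 + 500 + 100 + 100 + 100 + 50 + 10 + 10 + 1 = 3871 (decimal)
Convert forty-nine (English words) → 49 (decimal)
Compute 3871 ÷ 49 = 79
Convert 79 (decimal) → 79 = 7×10 + 9 → 七十九 (Chinese numeral)
七十九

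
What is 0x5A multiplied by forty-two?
Convert 0x5A (hexadecimal) → 5×16 + 10 = 90 (decimal)
Convert forty-two (English words) → 42 (decimal)
Compute 90 × 42 = 3780
3780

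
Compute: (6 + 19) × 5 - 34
Parentheses first: 6 + 19 = 25
Multiply: 25 × 5 = 125
Subtract: 125 - 34 = 91
91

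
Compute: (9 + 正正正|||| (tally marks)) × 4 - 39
Convert 正正正|||| (tally marks) → 5 + 5 + 5 + 4 = 19 (decimal)
Expression in decimal: (9 + 19) × 4 - 39
Parentheses first: 9 + 19 = 28
Multiply: 28 × 4 = 112
Subtract: 112 - 39 = 73
73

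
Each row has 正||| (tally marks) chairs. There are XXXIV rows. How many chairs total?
Convert 正||| (tally marks) → 5 + 3 = 8 (decimal)
Convert XXXIV (Roman numeral) → 10 + 10 + 10 + 4 = 34 (decimal)
Compute 8 × 34 = 272
272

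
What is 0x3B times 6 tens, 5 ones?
Convert 0x3B (hexadecimal) → 3×16 + 11 = 59 (decimal)
Convert 6 tens, 5 ones (place-value notation) → 6×10 + 5 = 65 (decimal)
Compute 59 × 65 = 3835
3835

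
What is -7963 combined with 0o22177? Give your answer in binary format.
Convert 0o22177 (octal) → 2×4096 + 2×512 + 1×64 + 7×8 + 7 = 9343 (decimal)
Compute -7963 + 9343 = 1380
Convert 1380 (decimal) → 1380 = 1024 + 256 + 64 + 32 + 4 → 0b10101100100 (binary)
0b10101100100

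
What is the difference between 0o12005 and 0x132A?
Convert 0o12005 (octal) → 1×4096 + 2×512 + 5 = 5125 (decimal)
Convert 0x132A (hexadecimal) → 1×4096 + 3×256 + 2×16 + 10 = 4906 (decimal)
Difference: |5125 - 4906| = 219
219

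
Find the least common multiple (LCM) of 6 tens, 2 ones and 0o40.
Convert 6 tens, 2 ones (place-value notation) → 6×10 + 2 = 62 (decimal)
Convert 0o40 (octal) → 4×8 = 32 (decimal)
Compute lcm(62, 32) = 992
992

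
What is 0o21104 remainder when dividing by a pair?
Convert 0o21104 (octal) → 2×4096 + 1×512 + 1×64 + 4 = 8772 (decimal)
Convert a pair (colloquial) → 2 (decimal)
Compute 8772 mod 2 = 0
0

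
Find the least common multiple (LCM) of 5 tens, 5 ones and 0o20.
Convert 5 tens, 5 ones (place-value notation) → 5×10 + 5 = 55 (decimal)
Convert 0o20 (octal) → 2×8 = 16 (decimal)
Compute lcm(55, 16) = 880
880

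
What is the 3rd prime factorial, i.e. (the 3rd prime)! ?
Convert the 3rd prime (prime index) → 5 (decimal)
Compute 5! = 120
120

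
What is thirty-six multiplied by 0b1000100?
Convert thirty-six (English words) → 36 (decimal)
Convert 0b1000100 (binary) → 64 + 4 = 68 (decimal)
Compute 36 × 68 = 2448
2448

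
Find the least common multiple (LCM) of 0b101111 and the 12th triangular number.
Convert 0b101111 (binary) → 32 + 8 + 4 + 2 + 1 = 47 (decimal)
Convert the 12th triangular number (triangular index) → 12×13/2 = 78 (decimal)
Compute lcm(47, 78) = 3666
3666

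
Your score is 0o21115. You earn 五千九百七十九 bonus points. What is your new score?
Convert 0o21115 (octal) → 2×4096 + 1×512 + 1×64 + 1×8 + 5 = 8781 (decimal)
Convert 五千九百七十九 (Chinese numeral) → 5×1000 + 9×100 + 7×10 + 9 = 5979 (decimal)
Compute 8781 + 5979 = 14760
14760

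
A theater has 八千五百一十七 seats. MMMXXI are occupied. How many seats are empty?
Convert 八千五百一十七 (Chinese numeral) → 8×1000 + 5×100 + 1×10 + 7 = 8517 (decimal)
Convert MMMXXI (Roman numeral) → 1000 + 1000 + 1000 + 10 + 10 + 1 = 3021 (decimal)
Compute 8517 - 3021 = 5496
5496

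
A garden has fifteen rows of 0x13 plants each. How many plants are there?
Convert 0x13 (hexadecimal) → 1×16 + 3 = 19 (decimal)
Convert fifteen (English words) → 15 (decimal)
Compute 19 × 15 = 285
285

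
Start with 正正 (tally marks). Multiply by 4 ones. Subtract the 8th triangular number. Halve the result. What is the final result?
Convert 正正 (tally marks) → 5 + 5 = 10 (decimal)
Start: 10
Convert 4 ones (place-value notation) → 4 (decimal)
10 × 4 = 40
Convert the 8th triangular number (triangular index) → 8×9/2 = 36 (decimal)
40 - 36 = 4
4 ÷ 2 = 2
2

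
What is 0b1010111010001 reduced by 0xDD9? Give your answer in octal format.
Convert 0b1010111010001 (binary) → 4096 + 1024 + 256 + 128 + 64 + 16 + 1 = 5585 (decimal)
Convert 0xDD9 (hexadecimal) → 13×256 + 13×16 + 9 = 3545 (decimal)
Compute 5585 - 3545 = 2040
Convert 2040 (decimal) → 2040 = 3×512 + 7×64 + 7×8 → 0o3770 (octal)
0o3770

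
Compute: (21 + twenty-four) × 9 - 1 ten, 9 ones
Convert twenty-four (English words) → 24 (decimal)
Convert 1 ten, 9 ones (place-value notation) → 1×10 + 9 = 19 (decimal)
Expression in decimal: (21 + 24) × 9 - 19
Parentheses first: 21 + 24 = 45
Multiply: 45 × 9 = 405
Subtract: 405 - 19 = 386
386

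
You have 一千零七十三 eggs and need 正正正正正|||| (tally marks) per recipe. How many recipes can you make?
Convert 一千零七十三 (Chinese numeral) → 1×1000 + 7×10 + 3 = 1073 (decimal)
Convert 正正正正正|||| (tally marks) → 5 + 5 + 5 + 5 + 5 + 4 = 29 (decimal)
Compute 1073 ÷ 29 = 37
37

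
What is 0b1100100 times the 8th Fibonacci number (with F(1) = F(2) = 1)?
Convert 0b1100100 (binary) → 64 + 32 + 4 = 100 (decimal)
Convert the 8th Fibonacci number (with F(1) = F(2) = 1) (Fibonacci index) → 1, 1, 2, 3, 5, 8, 13, 21 → 21 (decimal)
Compute 100 × 21 = 2100
2100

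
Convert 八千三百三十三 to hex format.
Convert 八千三百三十三 (Chinese numeral) → 8×1000 + 3×100 + 3×10 + 3 = 8333 (decimal)
Convert 8333 (decimal) → 8333 = 2×4096 + 8×16 + 13 → 0x208D (hexadecimal)
0x208D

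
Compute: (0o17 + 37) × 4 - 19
Convert 0o17 (octal) → 1×8 + 7 = 15 (decimal)
Expression in decimal: (15 + 37) × 4 - 19
Parentheses first: 15 + 37 = 52
Multiply: 52 × 4 = 208
Subtract: 208 - 19 = 189
189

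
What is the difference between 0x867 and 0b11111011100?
Convert 0x867 (hexadecimal) → 8×256 + 6×16 + 7 = 2151 (decimal)
Convert 0b11111011100 (binary) → 1024 + 512 + 256 + 128 + 64 + 16 + 8 + 4 = 2012 (decimal)
Difference: |2151 - 2012| = 139
139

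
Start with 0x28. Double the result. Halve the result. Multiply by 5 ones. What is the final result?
Convert 0x28 (hexadecimal) → 2×16 + 8 = 40 (decimal)
Start: 40
40 × 2 = 80
80 ÷ 2 = 40
Convert 5 ones (place-value notation) → 5 (decimal)
40 × 5 = 200
200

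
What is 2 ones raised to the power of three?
Convert 2 ones (place-value notation) → 2 (decimal)
Convert three (English words) → 3 (decimal)
Compute 2 ^ 3 = 8
8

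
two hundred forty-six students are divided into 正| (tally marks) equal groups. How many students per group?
Convert two hundred forty-six (English words) → 2×100 + 46 = 246 (decimal)
Convert 正| (tally marks) → 5 + 1 = 6 (decimal)
Compute 246 ÷ 6 = 41
41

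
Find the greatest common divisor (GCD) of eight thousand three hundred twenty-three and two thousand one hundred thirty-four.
Convert eight thousand three hundred twenty-three (English words) → 8×1000 + 3×100 + 23 = 8323 (decimal)
Convert two thousand one hundred thirty-four (English words) → 2×1000 + 1×100 + 34 = 2134 (decimal)
Compute gcd(8323, 2134) = 1
1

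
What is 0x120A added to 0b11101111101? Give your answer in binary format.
Convert 0x120A (hexadecimal) → 1×4096 + 2×256 + 10 = 4618 (decimal)
Convert 0b11101111101 (binary) → 1024 + 512 + 256 + 64 + 32 + 16 + 8 + 4 + 1 = 1917 (decimal)
Compute 4618 + 1917 = 6535
Convert 6535 (decimal) → 6535 = 4096 + 2048 + 256 + 128 + 4 + 2 + 1 → 0b1100110000111 (binary)
0b1100110000111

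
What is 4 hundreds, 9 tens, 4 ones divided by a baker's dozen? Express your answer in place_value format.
Convert 4 hundreds, 9 tens, 4 ones (place-value notation) → 4×100 + 9×10 + 4 = 494 (decimal)
Convert a baker's dozen (colloquial) → 13 (decimal)
Compute 494 ÷ 13 = 38
Convert 38 (decimal) → 38 = 3×10 + 8 → 3 tens, 8 ones (place-value notation)
3 tens, 8 ones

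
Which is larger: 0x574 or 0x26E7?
Convert 0x574 (hexadecimal) → 5×256 + 7×16 + 4 = 1396 (decimal)
Convert 0x26E7 (hexadecimal) → 2×4096 + 6×256 + 14×16 + 7 = 9959 (decimal)
Compare 1396 vs 9959: larger = 9959
9959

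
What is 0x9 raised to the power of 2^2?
Convert 0x9 (hexadecimal) → 9 (decimal)
Convert 2^2 (power) → 4 (decimal)
Compute 9 ^ 4 = 6561
6561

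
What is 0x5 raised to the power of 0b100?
Convert 0x5 (hexadecimal) → 5 (decimal)
Convert 0b100 (binary) → 4 (decimal)
Compute 5 ^ 4 = 625
625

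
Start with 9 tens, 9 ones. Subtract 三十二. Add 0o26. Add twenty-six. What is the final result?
Convert 9 tens, 9 ones (place-value notation) → 9×10 + 9 = 99 (decimal)
Start: 99
Convert 三十二 (Chinese numeral) → 3×10 + 2 = 32 (decimal)
99 - 32 = 67
Convert 0o26 (octal) → 2×8 + 6 = 22 (decimal)
67 + 22 = 89
Convert twenty-six (English words) → 26 (decimal)
89 + 26 = 115
115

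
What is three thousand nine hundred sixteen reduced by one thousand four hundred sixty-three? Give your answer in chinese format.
Convert three thousand nine hundred sixteen (English words) → 3×1000 + 9×100 + 16 = 3916 (decimal)
Convert one thousand four hundred sixty-three (English words) → 1×1000 + 4×100 + 63 = 1463 (decimal)
Compute 3916 - 1463 = 2453
Convert 2453 (decimal) → 2453 = 2×1000 + 4×100 + 5×10 + 3 → 二千四百五十三 (Chinese numeral)
二千四百五十三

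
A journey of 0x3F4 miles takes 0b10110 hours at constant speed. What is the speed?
Convert 0x3F4 (hexadecimal) → 3×256 + 15×16 + 4 = 1012 (decimal)
Convert 0b10110 (binary) → 16 + 4 + 2 = 22 (decimal)
Compute 1012 ÷ 22 = 46
46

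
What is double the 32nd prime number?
The 32nd prime number = 131
Compute 131 × 2 = 262
262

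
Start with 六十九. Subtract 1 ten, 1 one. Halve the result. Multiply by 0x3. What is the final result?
Convert 六十九 (Chinese numeral) → 6×10 + 9 = 69 (decimal)
Start: 69
Convert 1 ten, 1 one (place-value notation) → 1×10 + 1 = 11 (decimal)
69 - 11 = 58
58 ÷ 2 = 29
Convert 0x3 (hexadecimal) → 3 (decimal)
29 × 3 = 87
87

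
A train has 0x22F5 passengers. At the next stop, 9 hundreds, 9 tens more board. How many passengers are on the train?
Convert 0x22F5 (hexadecimal) → 2×4096 + 2×256 + 15×16 + 5 = 8949 (decimal)
Convert 9 hundreds, 9 tens (place-value notation) → 9×100 + 9×10 = 990 (decimal)
Compute 8949 + 990 = 9939
9939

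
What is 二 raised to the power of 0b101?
Convert 二 (Chinese numeral) → 2 (decimal)
Convert 0b101 (binary) → 4 + 1 = 5 (decimal)
Compute 2 ^ 5 = 32
32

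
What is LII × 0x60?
Convert LII (Roman numeral) → 50 + 1 + 1 = 52 (decimal)
Convert 0x60 (hexadecimal) → 6×16 = 96 (decimal)
Compute 52 × 96 = 4992
4992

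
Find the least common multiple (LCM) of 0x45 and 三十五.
Convert 0x45 (hexadecimal) → 4×16 + 5 = 69 (decimal)
Convert 三十五 (Chinese numeral) → 3×10 + 5 = 35 (decimal)
Compute lcm(69, 35) = 2415
2415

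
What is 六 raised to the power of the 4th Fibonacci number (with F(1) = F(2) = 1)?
Convert 六 (Chinese numeral) → 6 (decimal)
Convert the 4th Fibonacci number (with F(1) = F(2) = 1) (Fibonacci index) → 1, 1, 2, 3 → 3 (decimal)
Compute 6 ^ 3 = 216
216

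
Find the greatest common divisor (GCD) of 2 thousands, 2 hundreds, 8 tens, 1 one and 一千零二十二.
Convert 2 thousands, 2 hundreds, 8 tens, 1 one (place-value notation) → 2×1000 + 2×100 + 8×10 + 1 = 2281 (decimal)
Convert 一千零二十二 (Chinese numeral) → 1×1000 + 2×10 + 2 = 1022 (decimal)
Compute gcd(2281, 1022) = 1
1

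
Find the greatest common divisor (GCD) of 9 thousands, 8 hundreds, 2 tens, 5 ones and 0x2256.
Convert 9 thousands, 8 hundreds, 2 tens, 5 ones (place-value notation) → 9×1000 + 8×100 + 2×10 + 5 = 9825 (decimal)
Convert 0x2256 (hexadecimal) → 2×4096 + 2×256 + 5×16 + 6 = 8790 (decimal)
Compute gcd(9825, 8790) = 15
15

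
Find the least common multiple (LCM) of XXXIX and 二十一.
Convert XXXIX (Roman numeral) → 10 + 10 + 10 + 9 = 39 (decimal)
Convert 二十一 (Chinese numeral) → 2×10 + 1 = 21 (decimal)
Compute lcm(39, 21) = 273
273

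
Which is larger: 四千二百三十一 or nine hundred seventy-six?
Convert 四千二百三十一 (Chinese numeral) → 4×1000 + 2×100 + 3×10 + 1 = 4231 (decimal)
Convert nine hundred seventy-six (English words) → 9×100 + 76 = 976 (decimal)
Compare 4231 vs 976: larger = 4231
4231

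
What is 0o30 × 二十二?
Convert 0o30 (octal) → 3×8 = 24 (decimal)
Convert 二十二 (Chinese numeral) → 2×10 + 2 = 22 (decimal)
Compute 24 × 22 = 528
528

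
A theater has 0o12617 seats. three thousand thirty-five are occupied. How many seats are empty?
Convert 0o12617 (octal) → 1×4096 + 2×512 + 6×64 + 1×8 + 7 = 5519 (decimal)
Convert three thousand thirty-five (English words) → 3×1000 + 35 = 3035 (decimal)
Compute 5519 - 3035 = 2484
2484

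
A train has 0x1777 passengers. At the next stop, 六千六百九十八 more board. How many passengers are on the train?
Convert 0x1777 (hexadecimal) → 1×4096 + 7×256 + 7×16 + 7 = 6007 (decimal)
Convert 六千六百九十八 (Chinese numeral) → 6×1000 + 6×100 + 9×10 + 8 = 6698 (decimal)
Compute 6007 + 6698 = 12705
12705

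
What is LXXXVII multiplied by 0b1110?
Convert LXXXVII (Roman numeral) → 50 + 10 + 10 + 10 + 5 + 1 + 1 = 87 (decimal)
Convert 0b1110 (binary) → 8 + 4 + 2 = 14 (decimal)
Compute 87 × 14 = 1218
1218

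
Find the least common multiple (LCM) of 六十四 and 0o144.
Convert 六十四 (Chinese numeral) → 6×10 + 4 = 64 (decimal)
Convert 0o144 (octal) → 1×64 + 4×8 + 4 = 100 (decimal)
Compute lcm(64, 100) = 1600
1600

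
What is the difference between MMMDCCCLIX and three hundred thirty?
Convert MMMDCCCLIX (Roman numeral) → 1000 + 1000 + 1000 + 500 + 100 + 100 + 100 + 50 + 9 = 3859 (decimal)
Convert three hundred thirty (English words) → 3×100 + 30 = 330 (decimal)
Difference: |3859 - 330| = 3529
3529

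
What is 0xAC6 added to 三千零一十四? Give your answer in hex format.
Convert 0xAC6 (hexadecimal) → 10×256 + 12×16 + 6 = 2758 (decimal)
Convert 三千零一十四 (Chinese numeral) → 3×1000 + 1×10 + 4 = 3014 (decimal)
Compute 2758 + 3014 = 5772
Convert 5772 (decimal) → 5772 = 1×4096 + 6×256 + 8×16 + 12 → 0x168C (hexadecimal)
0x168C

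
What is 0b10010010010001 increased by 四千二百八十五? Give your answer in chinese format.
Convert 0b10010010010001 (binary) → 8192 + 1024 + 128 + 16 + 1 = 9361 (decimal)
Convert 四千二百八十五 (Chinese numeral) → 4×1000 + 2×100 + 8×10 + 5 = 4285 (decimal)
Compute 9361 + 4285 = 13646
Convert 13646 (decimal) → 13646 = 1×10000 + 3×1000 + 6×100 + 4×10 + 6 → 一万三千六百四十六 (Chinese numeral)
一万三千六百四十六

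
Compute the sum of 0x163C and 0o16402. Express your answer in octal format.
Convert 0x163C (hexadecimal) → 1×4096 + 6×256 + 3×16 + 12 = 5692 (decimal)
Convert 0o16402 (octal) → 1×4096 + 6×512 + 4×64 + 2 = 7426 (decimal)
Compute 5692 + 7426 = 13118
Convert 13118 (decimal) → 13118 = 3×4096 + 1×512 + 4×64 + 7×8 + 6 → 0o31476 (octal)
0o31476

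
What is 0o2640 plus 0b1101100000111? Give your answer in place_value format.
Convert 0o2640 (octal) → 2×512 + 6×64 + 4×8 = 1440 (decimal)
Convert 0b1101100000111 (binary) → 4096 + 2048 + 512 + 256 + 4 + 2 + 1 = 6919 (decimal)
Compute 1440 + 6919 = 8359
Convert 8359 (decimal) → 8359 = 8×1000 + 3×100 + 5×10 + 9 → 8 thousands, 3 hundreds, 5 tens, 9 ones (place-value notation)
8 thousands, 3 hundreds, 5 tens, 9 ones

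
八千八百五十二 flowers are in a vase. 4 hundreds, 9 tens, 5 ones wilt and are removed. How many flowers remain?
Convert 八千八百五十二 (Chinese numeral) → 8×1000 + 8×100 + 5×10 + 2 = 8852 (decimal)
Convert 4 hundreds, 9 tens, 5 ones (place-value notation) → 4×100 + 9×10 + 5 = 495 (decimal)
Compute 8852 - 495 = 8357
8357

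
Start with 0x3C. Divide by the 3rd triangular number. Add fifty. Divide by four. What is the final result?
Convert 0x3C (hexadecimal) → 3×16 + 12 = 60 (decimal)
Start: 60
Convert the 3rd triangular number (triangular index) → 3×4/2 = 6 (decimal)
60 ÷ 6 = 10
Convert fifty (English words) → 50 (decimal)
10 + 50 = 60
Convert four (English words) → 4 (decimal)
60 ÷ 4 = 15
15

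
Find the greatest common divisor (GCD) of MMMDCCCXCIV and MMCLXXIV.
Convert MMMDCCCXCIV (Roman numeral) → 1000 + 1000 + 1000 + 500 + 100 + 100 + 100 + 90 + 4 = 3894 (decimal)
Convert MMCLXXIV (Roman numeral) → 1000 + 1000 + 100 + 50 + 10 + 10 + 4 = 2174 (decimal)
Compute gcd(3894, 2174) = 2
2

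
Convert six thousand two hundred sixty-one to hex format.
Convert six thousand two hundred sixty-one (English words) → 6×1000 + 2×100 + 61 = 6261 (decimal)
Convert 6261 (decimal) → 6261 = 1×4096 + 8×256 + 7×16 + 5 → 0x1875 (hexadecimal)
0x1875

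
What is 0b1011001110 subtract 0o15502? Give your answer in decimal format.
Convert 0b1011001110 (binary) → 512 + 128 + 64 + 8 + 4 + 2 = 718 (decimal)
Convert 0o15502 (octal) → 1×4096 + 5×512 + 5×64 + 2 = 6978 (decimal)
Compute 718 - 6978 = -6260
-6260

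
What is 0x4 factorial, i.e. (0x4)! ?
Convert 0x4 (hexadecimal) → 4 (decimal)
Compute 4! = 24
24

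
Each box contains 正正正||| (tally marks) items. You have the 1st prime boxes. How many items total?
Convert 正正正||| (tally marks) → 5 + 5 + 5 + 3 = 18 (decimal)
Convert the 1st prime (prime index) → 2 (decimal)
Compute 18 × 2 = 36
36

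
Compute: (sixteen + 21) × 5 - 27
Convert sixteen (English words) → 16 (decimal)
Expression in decimal: (16 + 21) × 5 - 27
Parentheses first: 16 + 21 = 37
Multiply: 37 × 5 = 185
Subtract: 185 - 27 = 158
158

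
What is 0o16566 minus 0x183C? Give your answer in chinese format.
Convert 0o16566 (octal) → 1×4096 + 6×512 + 5×64 + 6×8 + 6 = 7542 (decimal)
Convert 0x183C (hexadecimal) → 1×4096 + 8×256 + 3×16 + 12 = 6204 (decimal)
Compute 7542 - 6204 = 1338
Convert 1338 (decimal) → 1338 = 1×1000 + 3×100 + 3×10 + 8 → 一千三百三十八 (Chinese numeral)
一千三百三十八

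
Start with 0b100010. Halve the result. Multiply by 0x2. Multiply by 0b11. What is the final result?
Convert 0b100010 (binary) → 32 + 2 = 34 (decimal)
Start: 34
34 ÷ 2 = 17
Convert 0x2 (hexadecimal) → 2 (decimal)
17 × 2 = 34
Convert 0b11 (binary) → 2 + 1 = 3 (decimal)
34 × 3 = 102
102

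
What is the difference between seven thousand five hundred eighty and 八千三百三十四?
Convert seven thousand five hundred eighty (English words) → 7×1000 + 5×100 + 80 = 7580 (decimal)
Convert 八千三百三十四 (Chinese numeral) → 8×1000 + 3×100 + 3×10 + 4 = 8334 (decimal)
Difference: |7580 - 8334| = 754
754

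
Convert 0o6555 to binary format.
Convert 0o6555 (octal) → 6×512 + 5×64 + 5×8 + 5 = 3437 (decimal)
Convert 3437 (decimal) → 3437 = 2048 + 1024 + 256 + 64 + 32 + 8 + 4 + 1 → 0b110101101101 (binary)
0b110101101101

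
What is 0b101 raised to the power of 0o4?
Convert 0b101 (binary) → 4 + 1 = 5 (decimal)
Convert 0o4 (octal) → 4 (decimal)
Compute 5 ^ 4 = 625
625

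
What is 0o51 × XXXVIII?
Convert 0o51 (octal) → 5×8 + 1 = 41 (decimal)
Convert XXXVIII (Roman numeral) → 10 + 10 + 10 + 5 + 1 + 1 + 1 = 38 (decimal)
Compute 41 × 38 = 1558
1558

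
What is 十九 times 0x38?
Convert 十九 (Chinese numeral) → 1×10 + 9 = 19 (decimal)
Convert 0x38 (hexadecimal) → 3×16 + 8 = 56 (decimal)
Compute 19 × 56 = 1064
1064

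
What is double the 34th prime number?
The 34th prime number = 139
Compute 139 × 2 = 278
278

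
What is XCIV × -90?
Convert XCIV (Roman numeral) → 90 + 4 = 94 (decimal)
Compute 94 × -90 = -8460
-8460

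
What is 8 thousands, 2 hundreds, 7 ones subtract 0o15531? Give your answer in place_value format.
Convert 8 thousands, 2 hundreds, 7 ones (place-value notation) → 8×1000 + 2×100 + 7 = 8207 (decimal)
Convert 0o15531 (octal) → 1×4096 + 5×512 + 5×64 + 3×8 + 1 = 7001 (decimal)
Compute 8207 - 7001 = 1206
Convert 1206 (decimal) → 1206 = 1×1000 + 2×100 + 6 → 1 thousand, 2 hundreds, 6 ones (place-value notation)
1 thousand, 2 hundreds, 6 ones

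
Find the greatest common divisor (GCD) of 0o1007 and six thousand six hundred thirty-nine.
Convert 0o1007 (octal) → 1×512 + 7 = 519 (decimal)
Convert six thousand six hundred thirty-nine (English words) → 6×1000 + 6×100 + 39 = 6639 (decimal)
Compute gcd(519, 6639) = 3
3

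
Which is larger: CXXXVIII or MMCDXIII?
Convert CXXXVIII (Roman numeral) → 100 + 10 + 10 + 10 + 5 + 1 + 1 + 1 = 138 (decimal)
Convert MMCDXIII (Roman numeral) → 1000 + 1000 + 400 + 10 + 1 + 1 + 1 = 2413 (decimal)
Compare 138 vs 2413: larger = 2413
2413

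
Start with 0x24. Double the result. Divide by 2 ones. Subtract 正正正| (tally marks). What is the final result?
Convert 0x24 (hexadecimal) → 2×16 + 4 = 36 (decimal)
Start: 36
36 × 2 = 72
Convert 2 ones (place-value notation) → 2 (decimal)
72 ÷ 2 = 36
Convert 正正正| (tally marks) → 5 + 5 + 5 + 1 = 16 (decimal)
36 - 16 = 20
20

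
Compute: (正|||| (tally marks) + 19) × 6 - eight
Convert 正|||| (tally marks) → 5 + 4 = 9 (decimal)
Convert eight (English words) → 8 (decimal)
Expression in decimal: (9 + 19) × 6 - 8
Parentheses first: 9 + 19 = 28
Multiply: 28 × 6 = 168
Subtract: 168 - 8 = 160
160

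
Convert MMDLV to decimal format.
Convert MMDLV (Roman numeral) → 1000 + 1000 + 500 + 50 + 5 = 2555 (decimal)
2555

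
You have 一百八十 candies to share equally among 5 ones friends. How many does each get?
Convert 一百八十 (Chinese numeral) → 1×100 + 8×10 = 180 (decimal)
Convert 5 ones (place-value notation) → 5 (decimal)
Compute 180 ÷ 5 = 36
36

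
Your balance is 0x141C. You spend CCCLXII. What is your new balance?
Convert 0x141C (hexadecimal) → 1×4096 + 4×256 + 1×16 + 12 = 5148 (decimal)
Convert CCCLXII (Roman numeral) → 100 + 100 + 100 + 50 + 10 + 1 + 1 = 362 (decimal)
Compute 5148 - 362 = 4786
4786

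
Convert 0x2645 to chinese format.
Convert 0x2645 (hexadecimal) → 2×4096 + 6×256 + 4×16 + 5 = 9797 (decimal)
Convert 9797 (decimal) → 9797 = 9×1000 + 7×100 + 9×10 + 7 → 九千七百九十七 (Chinese numeral)
九千七百九十七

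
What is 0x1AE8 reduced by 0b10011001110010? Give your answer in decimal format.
Convert 0x1AE8 (hexadecimal) → 1×4096 + 10×256 + 14×16 + 8 = 6888 (decimal)
Convert 0b10011001110010 (binary) → 8192 + 1024 + 512 + 64 + 32 + 16 + 2 = 9842 (decimal)
Compute 6888 - 9842 = -2954
-2954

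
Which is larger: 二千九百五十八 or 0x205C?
Convert 二千九百五十八 (Chinese numeral) → 2×1000 + 9×100 + 5×10 + 8 = 2958 (decimal)
Convert 0x205C (hexadecimal) → 2×4096 + 5×16 + 12 = 8284 (decimal)
Compare 2958 vs 8284: larger = 8284
8284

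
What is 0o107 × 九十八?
Convert 0o107 (octal) → 1×64 + 7 = 71 (decimal)
Convert 九十八 (Chinese numeral) → 9×10 + 8 = 98 (decimal)
Compute 71 × 98 = 6958
6958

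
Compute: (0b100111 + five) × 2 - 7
Convert 0b100111 (binary) → 32 + 4 + 2 + 1 = 39 (decimal)
Convert five (English words) → 5 (decimal)
Expression in decimal: (39 + 5) × 2 - 7
Parentheses first: 39 + 5 = 44
Multiply: 44 × 2 = 88
Subtract: 88 - 7 = 81
81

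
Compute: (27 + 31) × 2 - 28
Parentheses first: 27 + 31 = 58
Multiply: 58 × 2 = 116
Subtract: 116 - 28 = 88
88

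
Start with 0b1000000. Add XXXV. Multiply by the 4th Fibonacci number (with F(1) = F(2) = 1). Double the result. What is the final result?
Convert 0b1000000 (binary) → 64 (decimal)
Start: 64
Convert XXXV (Roman numeral) → 10 + 10 + 10 + 5 = 35 (decimal)
64 + 35 = 99
Convert the 4th Fibonacci number (with F(1) = F(2) = 1) (Fibonacci index) → 1, 1, 2, 3 → 3 (decimal)
99 × 3 = 297
297 × 2 = 594
594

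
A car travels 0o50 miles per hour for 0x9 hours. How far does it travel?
Convert 0o50 (octal) → 5×8 = 40 (decimal)
Convert 0x9 (hexadecimal) → 9 (decimal)
Compute 40 × 9 = 360
360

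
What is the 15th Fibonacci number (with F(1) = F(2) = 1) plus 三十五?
The 15th Fibonacci number (with F(1) = F(2) = 1): 1, 1, 2, 3, 5, 8, 13, 21, 34, 55, 89, 144, 233, 377, 610 → 610
Convert 三十五 (Chinese numeral) → 3×10 + 5 = 35 (decimal)
Compute 610 + 35 = 645
645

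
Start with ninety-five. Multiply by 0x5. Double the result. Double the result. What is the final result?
Convert ninety-five (English words) → 95 (decimal)
Start: 95
Convert 0x5 (hexadecimal) → 5 (decimal)
95 × 5 = 475
475 × 2 = 950
950 × 2 = 1900
1900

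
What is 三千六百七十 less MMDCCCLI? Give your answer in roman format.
Convert 三千六百七十 (Chinese numeral) → 3×1000 + 6×100 + 7×10 = 3670 (decimal)
Convert MMDCCCLI (Roman numeral) → 1000 + 1000 + 500 + 100 + 100 + 100 + 50 + 1 = 2851 (decimal)
Compute 3670 - 2851 = 819
Convert 819 (decimal) → 819 = 500 + 100 + 100 + 100 + 10 + 9 → DCCCXIX (Roman numeral)
DCCCXIX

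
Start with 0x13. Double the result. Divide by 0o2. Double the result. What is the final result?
Convert 0x13 (hexadecimal) → 1×16 + 3 = 19 (decimal)
Start: 19
19 × 2 = 38
Convert 0o2 (octal) → 2 (decimal)
38 ÷ 2 = 19
19 × 2 = 38
38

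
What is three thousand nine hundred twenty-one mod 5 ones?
Convert three thousand nine hundred twenty-one (English words) → 3×1000 + 9×100 + 21 = 3921 (decimal)
Convert 5 ones (place-value notation) → 5 (decimal)
Compute 3921 mod 5 = 1
1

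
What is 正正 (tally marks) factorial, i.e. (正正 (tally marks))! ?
Convert 正正 (tally marks) → 5 + 5 = 10 (decimal)
Compute 10! = 3628800
3628800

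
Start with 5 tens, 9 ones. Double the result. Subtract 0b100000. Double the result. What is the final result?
Convert 5 tens, 9 ones (place-value notation) → 5×10 + 9 = 59 (decimal)
Start: 59
59 × 2 = 118
Convert 0b100000 (binary) → 32 (decimal)
118 - 32 = 86
86 × 2 = 172
172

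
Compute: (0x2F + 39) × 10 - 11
Convert 0x2F (hexadecimal) → 2×16 + 15 = 47 (decimal)
Expression in decimal: (47 + 39) × 10 - 11
Parentheses first: 47 + 39 = 86
Multiply: 86 × 10 = 860
Subtract: 860 - 11 = 849
849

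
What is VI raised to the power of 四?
Convert VI (Roman numeral) → 5 + 1 = 6 (decimal)
Convert 四 (Chinese numeral) → 4 (decimal)
Compute 6 ^ 4 = 1296
1296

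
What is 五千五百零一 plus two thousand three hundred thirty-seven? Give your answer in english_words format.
Convert 五千五百零一 (Chinese numeral) → 5×1000 + 5×100 + 1 = 5501 (decimal)
Convert two thousand three hundred thirty-seven (English words) → 2×1000 + 3×100 + 37 = 2337 (decimal)
Compute 5501 + 2337 = 7838
Convert 7838 (decimal) → 7838 = 7×1000 + 8×100 + 38 → seven thousand eight hundred thirty-eight (English words)
seven thousand eight hundred thirty-eight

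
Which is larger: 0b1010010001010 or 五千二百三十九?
Convert 0b1010010001010 (binary) → 4096 + 1024 + 128 + 8 + 2 = 5258 (decimal)
Convert 五千二百三十九 (Chinese numeral) → 5×1000 + 2×100 + 3×10 + 9 = 5239 (decimal)
Compare 5258 vs 5239: larger = 5258
5258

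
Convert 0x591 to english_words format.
Convert 0x591 (hexadecimal) → 5×256 + 9×16 + 1 = 1425 (decimal)
Convert 1425 (decimal) → 1425 = 1×1000 + 4×100 + 25 → one thousand four hundred twenty-five (English words)
one thousand four hundred twenty-five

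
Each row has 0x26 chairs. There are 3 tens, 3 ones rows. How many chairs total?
Convert 0x26 (hexadecimal) → 2×16 + 6 = 38 (decimal)
Convert 3 tens, 3 ones (place-value notation) → 3×10 + 3 = 33 (decimal)
Compute 38 × 33 = 1254
1254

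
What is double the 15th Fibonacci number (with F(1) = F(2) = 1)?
The 15th Fibonacci number (with F(1) = F(2) = 1): 1, 1, 2, 3, 5, 8, 13, 21, 34, 55, 89, 144, 233, 377, 610 → 610
Compute 610 × 2 = 1220
1220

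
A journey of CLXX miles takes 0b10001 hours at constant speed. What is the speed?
Convert CLXX (Roman numeral) → 100 + 50 + 10 + 10 = 170 (decimal)
Convert 0b10001 (binary) → 16 + 1 = 17 (decimal)
Compute 170 ÷ 17 = 10
10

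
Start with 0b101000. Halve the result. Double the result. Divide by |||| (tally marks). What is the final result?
Convert 0b101000 (binary) → 32 + 8 = 40 (decimal)
Start: 40
40 ÷ 2 = 20
20 × 2 = 40
Convert |||| (tally marks) → 4 (decimal)
40 ÷ 4 = 10
10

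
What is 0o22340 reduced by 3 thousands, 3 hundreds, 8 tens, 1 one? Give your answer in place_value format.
Convert 0o22340 (octal) → 2×4096 + 2×512 + 3×64 + 4×8 = 9440 (decimal)
Convert 3 thousands, 3 hundreds, 8 tens, 1 one (place-value notation) → 3×1000 + 3×100 + 8×10 + 1 = 3381 (decimal)
Compute 9440 - 3381 = 6059
Convert 6059 (decimal) → 6059 = 6×1000 + 5×10 + 9 → 6 thousands, 5 tens, 9 ones (place-value notation)
6 thousands, 5 tens, 9 ones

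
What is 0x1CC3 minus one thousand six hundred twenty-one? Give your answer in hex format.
Convert 0x1CC3 (hexadecimal) → 1×4096 + 12×256 + 12×16 + 3 = 7363 (decimal)
Convert one thousand six hundred twenty-one (English words) → 1×1000 + 6×100 + 21 = 1621 (decimal)
Compute 7363 - 1621 = 5742
Convert 5742 (decimal) → 5742 = 1×4096 + 6×256 + 6×16 + 14 → 0x166E (hexadecimal)
0x166E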